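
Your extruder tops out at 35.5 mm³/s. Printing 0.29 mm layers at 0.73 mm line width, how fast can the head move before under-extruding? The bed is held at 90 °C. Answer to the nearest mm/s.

Bead cross-section = 0.29 × 0.73, so 0.2117 mm².
Max speed = 35.5 / 0.2117 = 167.69 ≈ 168 mm/s.

168 mm/s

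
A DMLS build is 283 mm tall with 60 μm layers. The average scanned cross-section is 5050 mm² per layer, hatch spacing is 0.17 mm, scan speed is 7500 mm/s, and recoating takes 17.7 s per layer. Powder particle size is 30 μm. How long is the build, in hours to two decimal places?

28.38 hours

Layers = ⌈283/0.06⌉ = 4717.
Scan path per layer = 5050 / 0.17 = 29705.9 mm.
Laser time per layer = 29705.9 / 7500 = 3.9608 s.
Time per layer = 3.9608 + 17.7 = 21.6608 s.
Total: 4717 × 21.6608 s = 102173.9936 s → 28.38 hours.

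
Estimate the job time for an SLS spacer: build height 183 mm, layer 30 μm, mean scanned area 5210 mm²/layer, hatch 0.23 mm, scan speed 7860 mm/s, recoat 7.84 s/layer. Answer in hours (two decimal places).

18.17 hours

Layer count = ceil(183 / 0.03) = 6100.
Scan path per layer: 5210 / 0.23 → 22652.2 mm.
Per-layer scan time: 22652.2 / 7860 → 2.882 s.
Per-layer time = 2.882 + 7.84, so 10.722 s.
Total: 6100 × 10.722 s = 65404.2 s → 18.17 hours.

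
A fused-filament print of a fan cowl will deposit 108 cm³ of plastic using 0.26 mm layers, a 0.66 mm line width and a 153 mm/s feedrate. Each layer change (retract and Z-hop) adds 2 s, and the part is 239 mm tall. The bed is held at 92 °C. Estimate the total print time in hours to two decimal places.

1.65 hours

Extrusion cross-section = 0.26 × 0.66, so 0.1716 mm².
Total extruded path = 108000/0.1716 = 629370.6 mm.
Time extruding = 629370.6 / 153, so 4113.5 s.
Layer count = ceil(239 / 0.26) = 920.
Non-print overhead = 920 × 2 = 1840 s.
Altogether 4113.5 + 1840 = 5953.5 s, i.e. 1.65 hours.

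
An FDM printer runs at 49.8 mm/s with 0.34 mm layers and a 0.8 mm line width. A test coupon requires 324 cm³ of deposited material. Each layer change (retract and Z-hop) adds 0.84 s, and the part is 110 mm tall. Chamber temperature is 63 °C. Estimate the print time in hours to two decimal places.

Line area = 0.34 × 0.8, so 0.272 mm².
Toolpath length = 324 cm³ / 0.272 mm² = 324000 / 0.272 = 1191176.5 mm.
Extrusion time = 1191176.5 / 49.8 = 23919.2 s.
Layer count = ceil(110 / 0.34) = 324.
Layer-change overhead: 324 × 0.84 → 272.16 s.
Altogether 23919.2 + 272.16 = 24191.36 s, i.e. 6.72 hours.

6.72 hours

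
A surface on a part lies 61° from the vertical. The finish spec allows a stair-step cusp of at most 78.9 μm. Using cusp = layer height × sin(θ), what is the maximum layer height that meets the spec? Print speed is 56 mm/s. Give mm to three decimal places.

0.090 mm

t = h_c / sin θ = 0.0789 / 0.8746 = 0.090 mm.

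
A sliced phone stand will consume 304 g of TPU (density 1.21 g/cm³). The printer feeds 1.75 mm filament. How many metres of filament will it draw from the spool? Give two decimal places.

Extruded volume: 304/1.21 = 251.2397 cm³ (251239.7 mm³).
Filament cross-section = π × (1.75/2)² = 2.4053 mm².
L = V/A = 251239.7/2.4053 = 104452.54 mm → 104.45 m.

104.45 m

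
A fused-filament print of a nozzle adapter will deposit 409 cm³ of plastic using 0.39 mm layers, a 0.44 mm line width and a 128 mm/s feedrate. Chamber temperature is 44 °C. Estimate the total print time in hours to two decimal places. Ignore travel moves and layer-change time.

5.17 hours

Bead cross-section: 0.39 × 0.44 → 0.1716 mm².
Total extruded path = 409000/0.1716 = 2383449.9 mm.
Extrusion time = 2383449.9 / 128 = 18620.7 s.
That's 18620.7 s → 5.17 hours.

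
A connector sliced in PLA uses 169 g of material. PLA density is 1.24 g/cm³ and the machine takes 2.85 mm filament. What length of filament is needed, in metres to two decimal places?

Volume = 169 g / 1.24 g·cm⁻³ = 136.2903 cm³ = 136290.3 mm³.
Filament cross-section = π × (2.85/2)² = 6.3794 mm².
L = V/A = 136290.3/6.3794 = 21364.13 mm → 21.36 m.

21.36 m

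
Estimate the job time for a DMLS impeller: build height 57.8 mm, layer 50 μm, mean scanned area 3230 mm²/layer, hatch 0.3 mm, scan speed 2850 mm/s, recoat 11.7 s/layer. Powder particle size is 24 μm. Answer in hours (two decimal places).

Layer count = ceil(57.8 / 0.05) = 1156.
Scan path per layer = 3230 / 0.3 = 10766.7 mm.
Scan time per layer = 10766.7 / 2850, so 3.7778 s.
Time per layer = 3.7778 + 11.7, so 15.4778 s.
Total: 1156 × 15.4778 s = 17892.3368 s → 4.97 hours.

4.97 hours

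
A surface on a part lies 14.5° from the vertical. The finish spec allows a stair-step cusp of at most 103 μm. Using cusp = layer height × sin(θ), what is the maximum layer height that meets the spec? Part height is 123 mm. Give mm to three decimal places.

0.411 mm

Layer height = cusp / sin(14.5°) = 0.103 / 0.2504 = 0.411 mm.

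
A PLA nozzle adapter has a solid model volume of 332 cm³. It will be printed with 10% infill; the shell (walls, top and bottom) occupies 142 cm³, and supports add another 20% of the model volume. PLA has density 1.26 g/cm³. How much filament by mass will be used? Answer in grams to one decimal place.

286.5 g

Infill region = 332 − 142 = 190 cm³.
Deposited infill = 0.10 × 190, so 19 cm³.
Support: 0.20 × 332 → 66.4 cm³.
Deposited volume = 142 + 19 + 66.4, so 227.4 cm³.
Mass = 227.4 × 1.26 = 286.524 g.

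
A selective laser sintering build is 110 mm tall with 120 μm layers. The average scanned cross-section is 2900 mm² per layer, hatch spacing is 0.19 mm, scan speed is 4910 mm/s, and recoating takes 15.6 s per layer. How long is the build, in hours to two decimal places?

Layers = ⌈110/0.12⌉ = 917.
Hatch length per layer: 2900 / 0.19 → 15263.2 mm.
Per-layer scan time = 15263.2 / 4910 = 3.1086 s.
Layer cycle = 3.1086 + 15.6 = 18.7086 s.
Total: 917 × 18.7086 s = 17155.7862 s → 4.77 hours.

4.77 hours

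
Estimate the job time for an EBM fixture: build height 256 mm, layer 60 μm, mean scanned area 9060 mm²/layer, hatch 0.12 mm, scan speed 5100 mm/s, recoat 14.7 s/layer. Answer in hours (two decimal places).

34.97 hours

Layers = ⌈256/0.06⌉ = 4267.
Per-layer scan distance = 9060 / 0.12, so 75500 mm.
Scan time per layer = 75500 / 5100, so 14.8039 s.
Layer cycle = 14.8039 + 14.7, so 29.5039 s.
Build time = 4267 × 29.5039 = 125893.1413 s = 34.97 hours.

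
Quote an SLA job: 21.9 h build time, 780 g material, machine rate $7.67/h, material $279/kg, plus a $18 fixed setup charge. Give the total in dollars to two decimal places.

$403.59

Machine-time cost: 7.67 × 21.9 → $167.973.
Material charge = 279 × 780/1000, so $217.62.
Adding setup: 167.973 + 217.62 + 18 → 403.593 ≈ $403.59.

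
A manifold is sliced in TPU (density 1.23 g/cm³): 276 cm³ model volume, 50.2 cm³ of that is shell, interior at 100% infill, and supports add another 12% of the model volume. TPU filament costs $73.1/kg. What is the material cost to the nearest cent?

$27.79

Volume inside the shell = 276 − 50.2 = 225.8 cm³.
Deposited infill = 1.00 × 225.8, so 225.8 cm³.
Support: 0.12 × 276 → 33.12 cm³.
Total printed volume = 50.2 + 225.8 + 33.12 = 309.12 cm³.
Mass = 309.12 × 1.23 = 380.2176 g.
Cost = 380.2176 g / 1000 × $73.1/kg = $27.79.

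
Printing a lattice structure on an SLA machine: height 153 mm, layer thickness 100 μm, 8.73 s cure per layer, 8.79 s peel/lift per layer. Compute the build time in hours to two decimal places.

Number of layers: 153 / 0.1 → 1530 (rounded up).
Per-layer time = 8.73 + 8.79 = 17.52 s.
Total = 1530 × 17.52 = 26805.6 s = 7.45 hours.

7.45 hours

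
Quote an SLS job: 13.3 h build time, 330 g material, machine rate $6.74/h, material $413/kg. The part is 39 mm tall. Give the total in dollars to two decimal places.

$225.93

Time charge: 6.74 × 13.3 → $89.642.
Material charge = 413 × 330/1000 = $136.29.
Job cost: 89.642 + 136.29 = 225.932 ≈ $225.93.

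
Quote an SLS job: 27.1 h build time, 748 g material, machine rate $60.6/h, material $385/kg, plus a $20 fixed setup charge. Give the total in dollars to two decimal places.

$1950.24

Time charge = 60.6 × 27.1, so $1642.26.
Material cost: 385 × 748/1000 → $287.98.
Adding setup: 1642.26 + 287.98 + 20 → $1950.24.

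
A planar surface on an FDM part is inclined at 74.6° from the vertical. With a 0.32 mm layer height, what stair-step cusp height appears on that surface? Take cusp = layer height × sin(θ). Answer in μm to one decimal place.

h_c = t·sin θ = 0.32 × 0.9641 = 0.308512 mm (308.5 μm).

308.5 μm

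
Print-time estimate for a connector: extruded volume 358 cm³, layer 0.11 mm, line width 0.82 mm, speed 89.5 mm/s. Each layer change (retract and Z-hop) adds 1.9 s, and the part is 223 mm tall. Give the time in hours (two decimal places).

13.39 hours

Extrusion cross-section = 0.11 × 0.82, so 0.0902 mm².
Toolpath length = 358 cm³ / 0.0902 mm² = 358000 / 0.0902 = 3968957.9 mm.
Print-move time: 3968957.9 / 89.5 → 44345.9 s.
Layers = ⌈223/0.11⌉ = 2028.
Layer-change overhead = 2028 × 1.9, so 3853.2 s.
Total = 44345.9 + 3853.2 = 48199.1 s = 13.39 hours.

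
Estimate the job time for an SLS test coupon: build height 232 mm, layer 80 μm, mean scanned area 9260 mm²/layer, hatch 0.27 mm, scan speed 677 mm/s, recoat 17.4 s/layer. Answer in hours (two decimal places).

Layer count = ceil(232 / 0.08) = 2900.
Scan path per layer: 9260 / 0.27 → 34296.3 mm.
Laser time per layer: 34296.3 / 677 → 50.6592 s.
Per-layer time = 50.6592 + 17.4, so 68.0592 s.
Total: 2900 × 68.0592 s = 197371.68 s → 54.83 hours.

54.83 hours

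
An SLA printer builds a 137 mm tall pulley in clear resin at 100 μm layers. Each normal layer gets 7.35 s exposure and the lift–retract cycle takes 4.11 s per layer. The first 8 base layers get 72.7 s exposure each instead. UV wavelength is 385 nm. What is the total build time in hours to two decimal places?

Layers = ⌈137/0.1⌉ = 1370.
Bottom layers: 8 × (72.7 + 4.11) → 614.48 s.
Regular layers = 1362 × (7.35 + 4.11) = 15608.52 s.
Total = 614.48 + 15608.52 = 16223 s = 4.51 hours.

4.51 hours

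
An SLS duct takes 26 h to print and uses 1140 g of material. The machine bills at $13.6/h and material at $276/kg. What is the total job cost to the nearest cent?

$668.24

Machine cost = 13.6 × 26, so $353.60.
Material cost = 276 × 1140/1000 = $314.64.
Job cost: 353.60 + 314.64 = $668.24.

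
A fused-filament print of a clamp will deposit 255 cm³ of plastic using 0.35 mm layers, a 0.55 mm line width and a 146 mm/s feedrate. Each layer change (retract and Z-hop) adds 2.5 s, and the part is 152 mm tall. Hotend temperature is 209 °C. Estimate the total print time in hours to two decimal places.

Extrusion cross-section = 0.35 × 0.55, so 0.1925 mm².
Path length: 255000 mm³ / 0.1925 mm² → 1324675.3 mm.
Time extruding = 1324675.3 / 146, so 9073.1 s.
Layers = ⌈152/0.35⌉ = 435.
Non-print overhead = 435 × 2.5, so 1087.5 s.
Total = 9073.1 + 1087.5 = 10160.6 s = 2.82 hours.

2.82 hours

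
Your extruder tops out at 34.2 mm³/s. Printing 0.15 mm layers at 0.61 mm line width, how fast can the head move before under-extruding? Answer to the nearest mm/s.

374 mm/s

Bead cross-section: 0.15 × 0.61 → 0.0915 mm².
v_max = Q/A = 34.2/0.0915 = 373.77 mm/s → 374 mm/s.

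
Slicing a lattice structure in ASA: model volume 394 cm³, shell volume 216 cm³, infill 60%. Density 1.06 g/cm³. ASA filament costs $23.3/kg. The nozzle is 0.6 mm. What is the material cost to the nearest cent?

Infill region = 394 − 216, so 178 cm³.
Deposited infill = 0.60 × 178, so 106.8 cm³.
Total printed volume = 216 + 106.8, so 322.8 cm³.
Mass: 322.8 × 1.06 → 342.168 g.
At $23.3/kg: 342.168/1000 × 23.3 = $7.97.

$7.97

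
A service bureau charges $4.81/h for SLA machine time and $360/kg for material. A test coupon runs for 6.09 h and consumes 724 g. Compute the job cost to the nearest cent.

Time charge = 4.81 × 6.09, so $29.2929.
Feedstock cost: 360 × 724/1000 → $260.64.
Job cost: 29.2929 + 260.64 = 289.9329 ≈ $289.93.

$289.93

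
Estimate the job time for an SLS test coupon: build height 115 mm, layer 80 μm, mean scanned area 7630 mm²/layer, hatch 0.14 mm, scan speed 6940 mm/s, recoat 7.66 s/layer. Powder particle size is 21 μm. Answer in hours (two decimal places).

6.20 hours

Layers = ⌈115/0.08⌉ = 1438.
Hatch length per layer = 7630 / 0.14 = 54500 mm.
Laser time per layer: 54500 / 6940 → 7.853 s.
Layer cycle = 7.853 + 7.66 = 15.513 s.
Total: 1438 × 15.513 s = 22307.694 s → 6.20 hours.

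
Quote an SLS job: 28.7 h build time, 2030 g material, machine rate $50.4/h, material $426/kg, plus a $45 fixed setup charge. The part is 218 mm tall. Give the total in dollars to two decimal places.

Machine cost = 50.4 × 28.7, so $1446.48.
Material cost = 426 × 2030/1000 = $864.78.
Total = 1446.48 + 864.78 + 45 = $2356.26.

$2356.26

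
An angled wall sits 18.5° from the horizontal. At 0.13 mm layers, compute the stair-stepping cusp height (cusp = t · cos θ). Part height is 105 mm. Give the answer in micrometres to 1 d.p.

h_c = t·cos θ = 0.13 × 0.9483 = 0.123279 mm (123.3 μm).

123.3 μm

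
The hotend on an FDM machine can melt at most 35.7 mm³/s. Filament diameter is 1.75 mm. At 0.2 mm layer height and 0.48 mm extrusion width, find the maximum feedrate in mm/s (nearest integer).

A: 0.2 × 0.48 → 0.096 mm².
v_max = Q/A = 35.7/0.096 = 371.88 mm/s → 372 mm/s.

372 mm/s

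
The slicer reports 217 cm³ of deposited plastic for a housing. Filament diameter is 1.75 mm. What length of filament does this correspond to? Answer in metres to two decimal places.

90.22 m

Filament cross-section = π × (1.75/2)² = 2.4053 mm².
L = 217000 mm³ / 2.4053 mm² = 90217.44 mm, i.e. 90.22 m.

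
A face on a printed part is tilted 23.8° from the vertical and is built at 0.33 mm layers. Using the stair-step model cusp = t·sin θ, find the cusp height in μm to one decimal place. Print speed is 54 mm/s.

Cusp = layer height × sin(23.8°) = 0.33 × 0.4035 = 0.133155 mm = 133.2 μm.

133.2 μm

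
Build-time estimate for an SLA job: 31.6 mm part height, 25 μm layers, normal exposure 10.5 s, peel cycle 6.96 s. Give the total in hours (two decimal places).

6.13 hours

Number of layers: 31.6 / 0.025 → 1264 (rounded up).
Cycle time: 10.5 + 6.96 → 17.46 s.
Total = 1264 × 17.46 = 22069.44 s = 6.13 hours.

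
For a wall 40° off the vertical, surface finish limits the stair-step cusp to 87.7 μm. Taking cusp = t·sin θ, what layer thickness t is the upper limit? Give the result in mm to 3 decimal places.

0.136 mm

t = h_c / sin θ = 0.0877 / 0.6428 = 0.136 mm.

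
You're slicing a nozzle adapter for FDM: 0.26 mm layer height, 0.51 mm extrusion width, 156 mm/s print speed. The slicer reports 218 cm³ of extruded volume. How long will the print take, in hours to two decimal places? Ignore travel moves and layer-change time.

2.93 hours

Bead cross-section = 0.26 × 0.51 = 0.1326 mm².
Path length: 218000 mm³ / 0.1326 mm² → 1644042.2 mm.
Print-move time = 1644042.2 / 156, so 10538.7 s.
That's 10538.7 s → 2.93 hours.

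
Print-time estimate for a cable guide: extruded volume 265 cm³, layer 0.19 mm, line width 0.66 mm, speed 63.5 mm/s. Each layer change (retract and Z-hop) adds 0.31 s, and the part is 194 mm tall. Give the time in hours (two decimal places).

9.33 hours

Line area: 0.19 × 0.66 → 0.1254 mm².
Toolpath length = 265 cm³ / 0.1254 mm² = 265000 / 0.1254 = 2113237.6 mm.
Extrusion time: 2113237.6 / 63.5 → 33279.3 s.
Number of layers: 194 / 0.19 → 1022 (rounded up).
Non-print overhead = 1022 × 0.31 = 316.82 s.
Total = 33279.3 + 316.82 = 33596.12 s = 9.33 hours.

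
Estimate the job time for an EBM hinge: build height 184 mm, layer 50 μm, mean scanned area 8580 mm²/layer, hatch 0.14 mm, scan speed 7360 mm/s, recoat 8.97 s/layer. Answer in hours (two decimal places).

17.68 hours

Number of layers: 184 / 0.05 → 3680 (rounded up).
Hatch length per layer = 8580 / 0.14 = 61285.7 mm.
Scan time per layer = 61285.7 / 7360 = 8.3269 s.
Time per layer: 8.3269 + 8.97 → 17.2969 s.
3680 layers × 17.2969 s/layer = 63652.592 s, i.e. 17.68 hours.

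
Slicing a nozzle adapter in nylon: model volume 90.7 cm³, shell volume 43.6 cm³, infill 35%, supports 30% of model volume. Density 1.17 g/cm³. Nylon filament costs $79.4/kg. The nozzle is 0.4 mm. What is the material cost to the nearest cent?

Interior volume = 90.7 − 43.6 = 47.1 cm³.
Infill deposited = 0.35 × 47.1 = 16.485 cm³.
Support = 0.30 × 90.7, so 27.21 cm³.
Total extruded = 43.6 + 16.485 + 27.21 = 87.295 cm³.
Mass: 87.295 × 1.17 → 102.13515 g.
At $79.4/kg: 102.13515/1000 × 79.4 = $8.11.

$8.11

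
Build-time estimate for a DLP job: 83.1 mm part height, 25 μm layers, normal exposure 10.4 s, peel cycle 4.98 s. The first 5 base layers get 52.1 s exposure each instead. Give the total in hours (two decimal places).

Layers = ⌈83.1/0.025⌉ = 3324.
Burn-in layers = 5 × (52.1 + 4.98) = 285.4 s.
Remaining layers = 3319 × (10.4 + 4.98) = 51046.22 s.
Total = 285.4 + 51046.22 = 51331.62 s = 14.26 hours.

14.26 hours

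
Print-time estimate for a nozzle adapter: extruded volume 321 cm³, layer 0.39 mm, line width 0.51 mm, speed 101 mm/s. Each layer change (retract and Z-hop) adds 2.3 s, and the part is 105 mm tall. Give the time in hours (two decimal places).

Bead cross-section = 0.39 × 0.51 = 0.1989 mm².
Path length: 321000 mm³ / 0.1989 mm² → 1613876.3 mm.
Time extruding = 1613876.3 / 101, so 15979 s.
Number of layers: 105 / 0.39 → 270 (rounded up).
Z-hop total: 270 × 2.3 → 621 s.
Altogether 15979 + 621 = 16600 s, i.e. 4.61 hours.

4.61 hours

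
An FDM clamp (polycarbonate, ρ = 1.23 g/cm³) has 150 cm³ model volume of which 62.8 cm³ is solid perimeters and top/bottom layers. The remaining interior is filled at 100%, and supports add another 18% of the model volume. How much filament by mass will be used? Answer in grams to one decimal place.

217.7 g

Infill region: 150 − 62.8 → 87.2 cm³.
Infill volume = 1.00 × 87.2 = 87.2 cm³.
Support = 0.18 × 150, so 27 cm³.
Total printed volume = 62.8 + 87.2 + 27, so 177 cm³.
Mass = 177 × 1.23 = 217.71 g.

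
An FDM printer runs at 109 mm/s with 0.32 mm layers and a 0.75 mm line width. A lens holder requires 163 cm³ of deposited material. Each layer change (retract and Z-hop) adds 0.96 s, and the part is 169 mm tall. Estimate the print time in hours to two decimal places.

Bead cross-section: 0.32 × 0.75 → 0.24 mm².
Path length: 163000 mm³ / 0.24 mm² → 679166.7 mm.
Time extruding: 679166.7 / 109 → 6230.9 s.
Number of layers: 169 / 0.32 → 529 (rounded up).
Layer-change overhead: 529 × 0.96 → 507.84 s.
Total = 6230.9 + 507.84 = 6738.74 s = 1.87 hours.

1.87 hours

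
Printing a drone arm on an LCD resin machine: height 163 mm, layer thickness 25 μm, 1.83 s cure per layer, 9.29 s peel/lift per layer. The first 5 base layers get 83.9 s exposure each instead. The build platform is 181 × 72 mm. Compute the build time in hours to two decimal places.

Number of layers: 163 / 0.025 → 6520 (rounded up).
Bottom layers: 5 × (83.9 + 9.29) → 465.95 s.
Remaining layers: 6515 × (1.83 + 9.29) → 72446.8 s.
Sum: 465.95 + 72446.8 = 72912.75 s → 20.25 hours.

20.25 hours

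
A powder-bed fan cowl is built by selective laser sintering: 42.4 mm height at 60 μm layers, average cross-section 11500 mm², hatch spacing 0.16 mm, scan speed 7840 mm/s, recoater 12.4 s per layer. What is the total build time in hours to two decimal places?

4.24 hours

Layers = ⌈42.4/0.06⌉ = 707.
Scan path per layer = 11500 / 0.16 = 71875 mm.
Scan time per layer = 71875 / 7840 = 9.1677 s.
Per-layer time = 9.1677 + 12.4, so 21.5677 s.
707 layers × 21.5677 s/layer = 15248.3639 s, i.e. 4.24 hours.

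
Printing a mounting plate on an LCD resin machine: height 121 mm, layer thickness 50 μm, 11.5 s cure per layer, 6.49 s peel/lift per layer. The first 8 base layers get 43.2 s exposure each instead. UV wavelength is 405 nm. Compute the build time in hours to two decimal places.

Layers = ⌈121/0.05⌉ = 2420.
Bottom layers = 8 × (43.2 + 6.49), so 397.52 s.
Regular layers: 2412 × (11.5 + 6.49) → 43391.88 s.
Total = 397.52 + 43391.88 = 43789.4 s = 12.16 hours.

12.16 hours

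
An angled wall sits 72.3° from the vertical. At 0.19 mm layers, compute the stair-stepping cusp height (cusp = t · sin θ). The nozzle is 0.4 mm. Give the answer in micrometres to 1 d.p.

Cusp = layer height × sin(72.3°) = 0.19 × 0.9527 = 0.181013 mm = 181.0 μm.

181.0 μm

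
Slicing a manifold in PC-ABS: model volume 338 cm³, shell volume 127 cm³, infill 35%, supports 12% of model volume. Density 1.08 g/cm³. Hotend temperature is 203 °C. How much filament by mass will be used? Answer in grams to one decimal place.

Volume inside the shell = 338 − 127, so 211 cm³.
Infill deposited = 0.35 × 211, so 73.85 cm³.
Support = 0.12 × 338, so 40.56 cm³.
Total printed volume = 127 + 73.85 + 40.56, so 241.41 cm³.
Mass = 241.41 × 1.08 = 260.7228 g.

260.7 g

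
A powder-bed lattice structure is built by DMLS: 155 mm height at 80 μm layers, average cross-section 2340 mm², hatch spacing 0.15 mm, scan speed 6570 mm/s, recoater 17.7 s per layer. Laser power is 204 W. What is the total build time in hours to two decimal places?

10.81 hours

Layer count = ceil(155 / 0.08) = 1938.
Hatch length per layer = 2340 / 0.15 = 15600 mm.
Scan time per layer = 15600 / 6570, so 2.3744 s.
Per-layer time = 2.3744 + 17.7 = 20.0744 s.
Total: 1938 × 20.0744 s = 38904.1872 s → 10.81 hours.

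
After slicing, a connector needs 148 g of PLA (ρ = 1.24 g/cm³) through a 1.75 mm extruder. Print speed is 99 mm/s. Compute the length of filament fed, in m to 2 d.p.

49.62 m

Volume = 148 g / 1.24 g·cm⁻³ = 119.3548 cm³ = 119354.8 mm³.
A = π r² = π × 0.875² = 2.4053 mm².
L = V/A = 119354.8/2.4053 = 49621.59 mm → 49.62 m.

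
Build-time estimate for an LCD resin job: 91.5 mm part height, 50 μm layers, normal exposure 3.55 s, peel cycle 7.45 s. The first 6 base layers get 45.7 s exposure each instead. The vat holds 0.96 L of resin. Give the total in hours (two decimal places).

Number of layers: 91.5 / 0.05 → 1830 (rounded up).
Base layers = 6 × (45.7 + 7.45) = 318.9 s.
Remaining layers = 1824 × (3.55 + 7.45) = 20064 s.
Sum: 318.9 + 20064 = 20382.9 s → 5.66 hours.

5.66 hours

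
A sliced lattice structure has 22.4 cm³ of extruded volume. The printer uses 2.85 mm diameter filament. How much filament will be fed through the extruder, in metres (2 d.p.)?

3.51 m

Cross-section of 2.85 mm filament: π·(2.85/2)² = 6.3794 mm².
Length = 22.4 cm³ / 6.3794 mm² = 22400 / 6.3794 = 3511.3 mm = 3.51 m.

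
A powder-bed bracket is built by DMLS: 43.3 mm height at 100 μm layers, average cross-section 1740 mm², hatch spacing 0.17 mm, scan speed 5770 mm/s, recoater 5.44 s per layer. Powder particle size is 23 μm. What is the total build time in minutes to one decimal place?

52.1 minutes

Layers = ⌈43.3/0.1⌉ = 433.
Scan path per layer = 1740 / 0.17, so 10235.3 mm.
Scan time per layer: 10235.3 / 5770 → 1.7739 s.
Layer cycle = 1.7739 + 5.44 = 7.2139 s.
Build time = 433 × 7.2139 = 3123.6187 s = 52.1 minutes.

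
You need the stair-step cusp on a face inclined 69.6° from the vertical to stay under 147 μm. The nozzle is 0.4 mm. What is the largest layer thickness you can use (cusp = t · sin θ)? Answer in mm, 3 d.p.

sin(69.6°) = 0.9373; t_max = 0.147/0.9373 = 0.157 mm.

0.157 mm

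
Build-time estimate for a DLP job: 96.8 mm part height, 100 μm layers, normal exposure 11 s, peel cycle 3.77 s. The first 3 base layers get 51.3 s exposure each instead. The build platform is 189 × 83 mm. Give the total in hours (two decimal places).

4.01 hours

Layer count = ceil(96.8 / 0.1) = 968.
Base layers = 3 × (51.3 + 3.77), so 165.21 s.
Normal layers = 965 × (11 + 3.77), so 14253.05 s.
Sum: 165.21 + 14253.05 = 14418.26 s → 4.01 hours.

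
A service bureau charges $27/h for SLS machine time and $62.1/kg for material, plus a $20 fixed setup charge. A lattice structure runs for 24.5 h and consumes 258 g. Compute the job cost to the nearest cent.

Machine-time cost: 27 × 24.5 → $661.50.
Feedstock cost: 62.1 × 258/1000 → $16.0218.
Adding setup: 661.50 + 16.0218 + 20 → 697.5218 ≈ $697.52.

$697.52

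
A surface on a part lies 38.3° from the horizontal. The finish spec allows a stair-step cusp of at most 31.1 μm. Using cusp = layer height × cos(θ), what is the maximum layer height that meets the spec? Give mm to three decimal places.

Layer height = cusp / cos(38.3°) = 0.0311 / 0.7848 = 0.040 mm.

0.040 mm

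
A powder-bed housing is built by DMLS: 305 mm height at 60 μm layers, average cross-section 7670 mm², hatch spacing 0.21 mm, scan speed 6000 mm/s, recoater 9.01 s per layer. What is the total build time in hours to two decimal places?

21.32 hours

Layer count = ceil(305 / 0.06) = 5084.
Scan path per layer = 7670 / 0.21 = 36523.8 mm.
Scan time per layer: 36523.8 / 6000 → 6.0873 s.
Layer cycle = 6.0873 + 9.01 = 15.0973 s.
Build time = 5084 × 15.0973 = 76754.6732 s = 21.32 hours.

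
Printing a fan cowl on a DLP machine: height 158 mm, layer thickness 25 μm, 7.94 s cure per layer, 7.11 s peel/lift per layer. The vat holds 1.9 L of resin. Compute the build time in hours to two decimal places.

26.42 hours

Number of layers: 158 / 0.025 → 6320 (rounded up).
Cycle time = 7.94 + 7.11, so 15.05 s.
Build time: 6320 × 15.05 s = 95116 s, i.e. 26.42 hours.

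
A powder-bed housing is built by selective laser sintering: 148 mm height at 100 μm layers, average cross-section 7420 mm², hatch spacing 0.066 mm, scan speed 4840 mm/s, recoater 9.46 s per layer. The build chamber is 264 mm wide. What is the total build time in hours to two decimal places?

13.44 hours

Layer count = ceil(148 / 0.1) = 1480.
Per-layer scan distance: 7420 / 0.066 → 112424.2 mm.
Scan time per layer = 112424.2 / 4840 = 23.2281 s.
Layer cycle = 23.2281 + 9.46 = 32.6881 s.
Total: 1480 × 32.6881 s = 48378.388 s → 13.44 hours.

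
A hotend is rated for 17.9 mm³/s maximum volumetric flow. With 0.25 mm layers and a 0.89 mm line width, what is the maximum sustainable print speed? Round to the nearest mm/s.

Bead cross-section = 0.25 × 0.89, so 0.2225 mm².
Max speed = 17.9 / 0.2225 = 80.45 ≈ 80 mm/s.

80 mm/s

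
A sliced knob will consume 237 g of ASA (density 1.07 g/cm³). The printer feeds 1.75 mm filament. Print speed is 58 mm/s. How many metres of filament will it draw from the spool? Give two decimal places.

Volume = 237 g / 1.07 g·cm⁻³ = 221.4953 cm³ = 221495.3 mm³.
Cross-section of 1.75 mm filament: π·(1.75/2)² = 2.4053 mm².
Length = 221495.3 / 2.4053 = 92086.35 mm = 92.09 m.

92.09 m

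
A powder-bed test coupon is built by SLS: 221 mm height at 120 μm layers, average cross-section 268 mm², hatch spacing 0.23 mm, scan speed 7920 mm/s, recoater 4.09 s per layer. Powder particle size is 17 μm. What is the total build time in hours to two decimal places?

2.17 hours

Layer count = ceil(221 / 0.12) = 1842.
Hatch length per layer = 268 / 0.23, so 1165.2 mm.
Scan time per layer = 1165.2 / 7920 = 0.1471 s.
Time per layer: 0.1471 + 4.09 → 4.2371 s.
1842 layers × 4.2371 s/layer = 7804.7382 s, i.e. 2.17 hours.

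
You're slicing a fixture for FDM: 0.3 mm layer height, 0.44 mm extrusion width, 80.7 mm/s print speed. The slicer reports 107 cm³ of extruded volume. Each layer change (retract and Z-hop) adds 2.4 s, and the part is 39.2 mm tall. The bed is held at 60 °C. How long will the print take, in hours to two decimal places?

Extrusion cross-section = 0.3 × 0.44 = 0.132 mm².
Toolpath length = 107 cm³ / 0.132 mm² = 107000 / 0.132 = 810606.1 mm.
Extrusion time: 810606.1 / 80.7 → 10044.7 s.
Layers = ⌈39.2/0.3⌉ = 131.
Layer-change overhead: 131 × 2.4 → 314.4 s.
Total = 10044.7 + 314.4 = 10359.1 s = 2.88 hours.

2.88 hours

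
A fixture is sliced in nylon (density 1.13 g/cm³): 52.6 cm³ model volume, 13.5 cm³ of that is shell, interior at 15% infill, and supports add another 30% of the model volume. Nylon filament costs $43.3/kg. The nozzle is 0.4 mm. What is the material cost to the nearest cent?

$1.72

Interior volume = 52.6 − 13.5 = 39.1 cm³.
Infill volume: 0.15 × 39.1 → 5.865 cm³.
Support = 0.30 × 52.6 = 15.78 cm³.
Deposited volume: 13.5 + 5.865 + 15.78 → 35.145 cm³.
Mass = 35.145 × 1.13 = 39.71385 g.
Cost = 39.71385 g / 1000 × $43.3/kg = $1.72.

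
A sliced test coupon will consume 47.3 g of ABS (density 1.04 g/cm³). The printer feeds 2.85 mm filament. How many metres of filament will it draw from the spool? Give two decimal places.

Extruded volume: 47.3/1.04 = 45.4808 cm³ (45480.8 mm³).
Cross-section of 2.85 mm filament: π·(2.85/2)² = 6.3794 mm².
L = V/A = 45480.8/6.3794 = 7129.32 mm → 7.13 m.

7.13 m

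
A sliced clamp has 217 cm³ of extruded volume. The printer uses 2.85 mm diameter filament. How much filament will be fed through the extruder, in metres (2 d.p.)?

34.02 m

Cross-section of 2.85 mm filament: π·(2.85/2)² = 6.3794 mm².
L = 217000 mm³ / 6.3794 mm² = 34015.74 mm, i.e. 34.02 m.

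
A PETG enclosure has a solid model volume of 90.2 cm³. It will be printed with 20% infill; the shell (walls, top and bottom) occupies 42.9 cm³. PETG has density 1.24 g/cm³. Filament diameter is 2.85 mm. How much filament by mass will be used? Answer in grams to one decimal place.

Volume inside the shell = 90.2 − 42.9, so 47.3 cm³.
Infill volume = 0.20 × 47.3 = 9.46 cm³.
Total printed volume: 42.9 + 9.46 → 52.36 cm³.
Mass = 52.36 × 1.24, so 64.9264 g.

64.9 g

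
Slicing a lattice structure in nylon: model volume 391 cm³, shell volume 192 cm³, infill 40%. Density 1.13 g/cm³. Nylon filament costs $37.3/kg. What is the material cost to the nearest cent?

Interior volume: 391 − 192 → 199 cm³.
Infill deposited: 0.40 × 199 → 79.6 cm³.
Total printed volume = 192 + 79.6, so 271.6 cm³.
Mass = 271.6 × 1.13, so 306.908 g.
At $37.3/kg: 306.908/1000 × 37.3 = $11.45.

$11.45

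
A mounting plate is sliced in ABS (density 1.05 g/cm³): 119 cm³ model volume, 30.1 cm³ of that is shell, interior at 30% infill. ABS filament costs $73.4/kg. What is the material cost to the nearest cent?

$4.38

Interior volume = 119 − 30.1 = 88.9 cm³.
Infill deposited = 0.30 × 88.9 = 26.67 cm³.
Total extruded: 30.1 + 26.67 → 56.77 cm³.
Mass = 56.77 × 1.05, so 59.6085 g.
Cost = 59.6085 g / 1000 × $73.4/kg = $4.38.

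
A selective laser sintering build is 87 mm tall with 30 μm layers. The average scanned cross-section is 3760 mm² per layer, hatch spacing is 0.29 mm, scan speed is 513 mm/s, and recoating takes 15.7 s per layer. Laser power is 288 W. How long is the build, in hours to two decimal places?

33.01 hours

Layers = ⌈87/0.03⌉ = 2900.
Per-layer scan distance: 3760 / 0.29 → 12965.5 mm.
Laser time per layer = 12965.5 / 513, so 25.2739 s.
Layer cycle: 25.2739 + 15.7 → 40.9739 s.
Build time = 2900 × 40.9739 = 118824.31 s = 33.01 hours.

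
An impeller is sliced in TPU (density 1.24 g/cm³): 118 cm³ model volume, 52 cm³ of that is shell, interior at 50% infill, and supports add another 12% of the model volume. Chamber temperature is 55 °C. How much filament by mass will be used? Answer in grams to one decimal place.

123.0 g

Interior volume = 118 − 52 = 66 cm³.
Deposited infill = 0.50 × 66, so 33 cm³.
Support = 0.12 × 118, so 14.16 cm³.
Total extruded = 52 + 33 + 14.16, so 99.16 cm³.
Mass = 99.16 × 1.24 = 122.9584 g.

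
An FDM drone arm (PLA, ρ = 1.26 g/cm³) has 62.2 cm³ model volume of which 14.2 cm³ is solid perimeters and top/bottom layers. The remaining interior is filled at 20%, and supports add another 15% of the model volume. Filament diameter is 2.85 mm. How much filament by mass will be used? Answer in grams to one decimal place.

Interior volume = 62.2 − 14.2 = 48 cm³.
Infill deposited: 0.20 × 48 → 9.6 cm³.
Support: 0.15 × 62.2 → 9.33 cm³.
Total printed volume = 14.2 + 9.6 + 9.33, so 33.13 cm³.
Mass: 33.13 × 1.26 → 41.7438 g.

41.7 g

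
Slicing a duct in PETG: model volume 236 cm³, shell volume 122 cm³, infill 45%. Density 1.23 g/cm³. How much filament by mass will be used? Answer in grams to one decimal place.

Infill region = 236 − 122, so 114 cm³.
Infill volume = 0.45 × 114, so 51.3 cm³.
Total extruded = 122 + 51.3 = 173.3 cm³.
Mass = 173.3 × 1.23, so 213.159 g.

213.2 g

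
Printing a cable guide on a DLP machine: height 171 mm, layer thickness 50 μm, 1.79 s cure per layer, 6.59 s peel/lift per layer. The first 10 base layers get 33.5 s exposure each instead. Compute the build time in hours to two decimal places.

8.05 hours

Layers = ⌈171/0.05⌉ = 3420.
Bottom layers = 10 × (33.5 + 6.59) = 400.9 s.
Remaining layers: 3410 × (1.79 + 6.59) → 28575.8 s.
Sum: 400.9 + 28575.8 = 28976.7 s → 8.05 hours.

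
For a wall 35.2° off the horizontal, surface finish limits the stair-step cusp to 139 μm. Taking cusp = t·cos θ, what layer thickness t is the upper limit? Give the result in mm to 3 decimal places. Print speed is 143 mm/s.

0.170 mm

cos(35.2°) = 0.8171; t_max = 0.139/0.8171 = 0.170 mm.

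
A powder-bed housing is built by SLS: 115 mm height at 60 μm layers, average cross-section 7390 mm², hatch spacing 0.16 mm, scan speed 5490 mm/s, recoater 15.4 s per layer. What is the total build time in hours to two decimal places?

12.68 hours

Layers = ⌈115/0.06⌉ = 1917.
Scan path per layer = 7390 / 0.16 = 46187.5 mm.
Per-layer scan time = 46187.5 / 5490, so 8.413 s.
Per-layer time = 8.413 + 15.4 = 23.813 s.
Total: 1917 × 23.813 s = 45649.521 s → 12.68 hours.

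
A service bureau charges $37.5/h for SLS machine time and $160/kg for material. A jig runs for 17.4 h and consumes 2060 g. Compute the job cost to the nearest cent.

Time charge = 37.5 × 17.4 = $652.50.
Material cost: 160 × 2060/1000 → $329.60.
Job cost: 652.50 + 329.60 = $982.10.

$982.10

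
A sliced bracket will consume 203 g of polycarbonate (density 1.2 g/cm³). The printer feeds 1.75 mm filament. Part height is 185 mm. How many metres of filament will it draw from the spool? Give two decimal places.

70.33 m

Volume = 203 g / 1.2 g·cm⁻³ = 169.1667 cm³ = 169166.7 mm³.
Filament cross-section = π × (1.75/2)² = 2.4053 mm².
Length = 169166.7 / 2.4053 = 70330.81 mm = 70.33 m.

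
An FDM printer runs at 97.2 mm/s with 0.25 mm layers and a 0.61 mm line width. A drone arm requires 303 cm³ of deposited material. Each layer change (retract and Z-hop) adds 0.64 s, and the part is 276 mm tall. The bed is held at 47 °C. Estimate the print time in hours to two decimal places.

5.87 hours

Line area: 0.25 × 0.61 → 0.1525 mm².
Toolpath length = 303 cm³ / 0.1525 mm² = 303000 / 0.1525 = 1986885.2 mm.
Extrusion time = 1986885.2 / 97.2 = 20441.2 s.
Number of layers: 276 / 0.25 → 1104 (rounded up).
Non-print overhead = 1104 × 0.64, so 706.56 s.
Altogether 20441.2 + 706.56 = 21147.76 s, i.e. 5.87 hours.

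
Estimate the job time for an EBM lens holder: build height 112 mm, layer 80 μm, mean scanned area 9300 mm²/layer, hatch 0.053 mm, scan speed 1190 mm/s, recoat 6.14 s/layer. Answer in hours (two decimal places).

59.73 hours

Layer count = ceil(112 / 0.08) = 1400.
Scan path per layer = 9300 / 0.053, so 175471.7 mm.
Per-layer scan time: 175471.7 / 1190 → 147.4552 s.
Layer cycle = 147.4552 + 6.14 = 153.5952 s.
Build time = 1400 × 153.5952 = 215033.28 s = 59.73 hours.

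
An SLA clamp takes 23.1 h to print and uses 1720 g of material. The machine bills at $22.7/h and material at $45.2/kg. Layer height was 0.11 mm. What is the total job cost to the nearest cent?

$602.11

Time charge: 22.7 × 23.1 → $524.37.
Material charge = 45.2 × 1720/1000, so $77.744.
Total = 524.37 + 77.744 = 602.114 ≈ $602.11.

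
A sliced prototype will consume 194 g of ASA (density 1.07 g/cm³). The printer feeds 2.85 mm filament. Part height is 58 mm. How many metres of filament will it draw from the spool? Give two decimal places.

Extruded volume: 194/1.07 = 181.3084 cm³ (181308.4 mm³).
Filament cross-section = π × (2.85/2)² = 6.3794 mm².
Length = 181308.4 / 6.3794 = 28420.92 mm = 28.42 m.

28.42 m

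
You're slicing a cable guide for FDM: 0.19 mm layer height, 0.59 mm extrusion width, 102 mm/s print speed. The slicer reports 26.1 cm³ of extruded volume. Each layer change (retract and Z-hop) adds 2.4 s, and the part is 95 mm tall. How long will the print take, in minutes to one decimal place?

Line area = 0.19 × 0.59, so 0.1121 mm².
Path length: 26100 mm³ / 0.1121 mm² → 232827.8 mm.
Print-move time = 232827.8 / 102, so 2282.6 s.
Layers = ⌈95/0.19⌉ = 500.
Z-hop total = 500 × 2.4 = 1200 s.
Total = 2282.6 + 1200 = 3482.6 s = 58.0 minutes.

58.0 minutes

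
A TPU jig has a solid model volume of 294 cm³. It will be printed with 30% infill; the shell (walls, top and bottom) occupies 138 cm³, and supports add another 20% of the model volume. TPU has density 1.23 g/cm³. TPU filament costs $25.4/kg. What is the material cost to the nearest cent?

$7.61

Interior volume: 294 − 138 → 156 cm³.
Infill deposited = 0.30 × 156 = 46.8 cm³.
Support: 0.20 × 294 → 58.8 cm³.
Total extruded = 138 + 46.8 + 58.8, so 243.6 cm³.
Mass: 243.6 × 1.23 → 299.628 g.
At $25.4/kg: 299.628/1000 × 25.4 = $7.61.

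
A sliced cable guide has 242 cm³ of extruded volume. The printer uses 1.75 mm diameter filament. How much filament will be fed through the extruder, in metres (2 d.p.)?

Cross-section of 1.75 mm filament: π·(1.75/2)² = 2.4053 mm².
L = 242000 mm³ / 2.4053 mm² = 100611.15 mm, i.e. 100.61 m.

100.61 m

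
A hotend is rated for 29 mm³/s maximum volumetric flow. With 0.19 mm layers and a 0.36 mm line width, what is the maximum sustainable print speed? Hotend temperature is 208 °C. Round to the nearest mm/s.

Extrusion cross-section: 0.19 × 0.36 → 0.0684 mm².
v_max = Q/A = 29/0.0684 = 423.98 mm/s → 424 mm/s.

424 mm/s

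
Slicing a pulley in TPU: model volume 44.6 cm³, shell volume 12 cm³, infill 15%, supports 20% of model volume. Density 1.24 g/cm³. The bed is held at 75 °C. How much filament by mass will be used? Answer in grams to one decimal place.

Infill region: 44.6 − 12 → 32.6 cm³.
Infill deposited: 0.15 × 32.6 → 4.89 cm³.
Support: 0.20 × 44.6 → 8.92 cm³.
Deposited volume = 12 + 4.89 + 8.92 = 25.81 cm³.
Mass = 25.81 × 1.24, so 32.0044 g.

32.0 g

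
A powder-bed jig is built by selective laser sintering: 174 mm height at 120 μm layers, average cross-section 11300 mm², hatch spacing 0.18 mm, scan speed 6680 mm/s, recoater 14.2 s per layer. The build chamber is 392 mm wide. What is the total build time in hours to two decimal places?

Layers = ⌈174/0.12⌉ = 1450.
Scan path per layer: 11300 / 0.18 → 62777.8 mm.
Per-layer scan time = 62777.8 / 6680, so 9.3979 s.
Layer cycle: 9.3979 + 14.2 → 23.5979 s.
Build time = 1450 × 23.5979 = 34216.955 s = 9.50 hours.

9.50 hours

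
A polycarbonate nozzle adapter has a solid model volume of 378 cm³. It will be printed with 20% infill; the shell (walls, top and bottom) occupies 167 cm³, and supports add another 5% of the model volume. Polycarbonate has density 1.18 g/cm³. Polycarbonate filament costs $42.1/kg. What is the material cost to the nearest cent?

$11.33

Interior volume = 378 − 167 = 211 cm³.
Infill volume = 0.20 × 211, so 42.2 cm³.
Support = 0.05 × 378 = 18.9 cm³.
Total printed volume: 167 + 42.2 + 18.9 → 228.1 cm³.
Mass = 228.1 × 1.18, so 269.158 g.
Cost = 269.158 g / 1000 × $42.1/kg = $11.33.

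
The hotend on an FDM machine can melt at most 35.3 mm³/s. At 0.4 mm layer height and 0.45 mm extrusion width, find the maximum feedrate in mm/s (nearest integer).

Bead cross-section = 0.4 × 0.45, so 0.18 mm².
Max speed = 35.3 / 0.18 = 196.11 ≈ 196 mm/s.

196 mm/s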